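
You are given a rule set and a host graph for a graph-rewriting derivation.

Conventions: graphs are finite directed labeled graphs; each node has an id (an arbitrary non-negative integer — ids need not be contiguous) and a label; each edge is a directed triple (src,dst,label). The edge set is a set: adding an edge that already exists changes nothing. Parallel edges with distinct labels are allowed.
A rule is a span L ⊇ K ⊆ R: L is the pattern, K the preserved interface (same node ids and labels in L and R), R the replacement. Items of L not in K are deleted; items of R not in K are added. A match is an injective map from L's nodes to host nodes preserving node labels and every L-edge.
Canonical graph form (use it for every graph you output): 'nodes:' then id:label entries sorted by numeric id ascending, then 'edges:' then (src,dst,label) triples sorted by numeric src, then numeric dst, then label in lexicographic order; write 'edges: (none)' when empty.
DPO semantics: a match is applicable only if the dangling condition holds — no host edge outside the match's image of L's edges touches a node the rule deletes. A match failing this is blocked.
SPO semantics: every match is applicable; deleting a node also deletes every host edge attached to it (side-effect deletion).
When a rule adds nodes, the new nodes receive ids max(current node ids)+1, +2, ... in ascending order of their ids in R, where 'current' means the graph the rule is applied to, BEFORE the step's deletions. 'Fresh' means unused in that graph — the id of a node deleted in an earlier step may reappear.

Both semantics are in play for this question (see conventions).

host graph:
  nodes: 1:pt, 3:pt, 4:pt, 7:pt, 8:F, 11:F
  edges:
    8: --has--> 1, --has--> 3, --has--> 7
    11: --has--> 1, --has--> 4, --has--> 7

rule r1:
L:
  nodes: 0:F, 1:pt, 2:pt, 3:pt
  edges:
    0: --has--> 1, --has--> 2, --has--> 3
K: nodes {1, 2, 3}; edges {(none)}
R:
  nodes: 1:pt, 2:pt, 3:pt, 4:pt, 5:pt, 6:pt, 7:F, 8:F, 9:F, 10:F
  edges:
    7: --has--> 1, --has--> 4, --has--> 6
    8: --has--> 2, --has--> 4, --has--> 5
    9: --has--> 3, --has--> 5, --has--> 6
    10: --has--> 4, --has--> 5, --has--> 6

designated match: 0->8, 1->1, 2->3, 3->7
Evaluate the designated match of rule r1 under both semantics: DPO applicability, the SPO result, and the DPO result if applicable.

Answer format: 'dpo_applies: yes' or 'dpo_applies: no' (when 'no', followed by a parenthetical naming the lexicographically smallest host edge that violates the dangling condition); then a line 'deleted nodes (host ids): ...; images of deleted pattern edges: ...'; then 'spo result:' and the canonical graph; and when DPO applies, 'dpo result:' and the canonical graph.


dpo_applies: yes
deleted nodes (host ids): 8; images of deleted pattern edges: (8,1,has); (8,3,has); (8,7,has)
spo result:
nodes: 1:pt, 3:pt, 4:pt, 7:pt, 11:F, 12:pt, 13:pt, 14:pt, 15:F, 16:F, 17:F, 18:F
edges: (11,1,has); (11,4,has); (11,7,has); (15,1,has); (15,12,has); (15,14,has); (16,3,has); (16,12,has); (16,13,has); (17,7,has); (17,13,has); (17,14,has); (18,12,has); (18,13,has); (18,14,has)
dpo result:
nodes: 1:pt, 3:pt, 4:pt, 7:pt, 11:F, 12:pt, 13:pt, 14:pt, 15:F, 16:F, 17:F, 18:F
edges: (11,1,has); (11,4,has); (11,7,has); (15,1,has); (15,12,has); (15,14,has); (16,3,has); (16,12,has); (16,13,has); (17,7,has); (17,13,has); (17,14,has); (18,12,has); (18,13,has); (18,14,has)


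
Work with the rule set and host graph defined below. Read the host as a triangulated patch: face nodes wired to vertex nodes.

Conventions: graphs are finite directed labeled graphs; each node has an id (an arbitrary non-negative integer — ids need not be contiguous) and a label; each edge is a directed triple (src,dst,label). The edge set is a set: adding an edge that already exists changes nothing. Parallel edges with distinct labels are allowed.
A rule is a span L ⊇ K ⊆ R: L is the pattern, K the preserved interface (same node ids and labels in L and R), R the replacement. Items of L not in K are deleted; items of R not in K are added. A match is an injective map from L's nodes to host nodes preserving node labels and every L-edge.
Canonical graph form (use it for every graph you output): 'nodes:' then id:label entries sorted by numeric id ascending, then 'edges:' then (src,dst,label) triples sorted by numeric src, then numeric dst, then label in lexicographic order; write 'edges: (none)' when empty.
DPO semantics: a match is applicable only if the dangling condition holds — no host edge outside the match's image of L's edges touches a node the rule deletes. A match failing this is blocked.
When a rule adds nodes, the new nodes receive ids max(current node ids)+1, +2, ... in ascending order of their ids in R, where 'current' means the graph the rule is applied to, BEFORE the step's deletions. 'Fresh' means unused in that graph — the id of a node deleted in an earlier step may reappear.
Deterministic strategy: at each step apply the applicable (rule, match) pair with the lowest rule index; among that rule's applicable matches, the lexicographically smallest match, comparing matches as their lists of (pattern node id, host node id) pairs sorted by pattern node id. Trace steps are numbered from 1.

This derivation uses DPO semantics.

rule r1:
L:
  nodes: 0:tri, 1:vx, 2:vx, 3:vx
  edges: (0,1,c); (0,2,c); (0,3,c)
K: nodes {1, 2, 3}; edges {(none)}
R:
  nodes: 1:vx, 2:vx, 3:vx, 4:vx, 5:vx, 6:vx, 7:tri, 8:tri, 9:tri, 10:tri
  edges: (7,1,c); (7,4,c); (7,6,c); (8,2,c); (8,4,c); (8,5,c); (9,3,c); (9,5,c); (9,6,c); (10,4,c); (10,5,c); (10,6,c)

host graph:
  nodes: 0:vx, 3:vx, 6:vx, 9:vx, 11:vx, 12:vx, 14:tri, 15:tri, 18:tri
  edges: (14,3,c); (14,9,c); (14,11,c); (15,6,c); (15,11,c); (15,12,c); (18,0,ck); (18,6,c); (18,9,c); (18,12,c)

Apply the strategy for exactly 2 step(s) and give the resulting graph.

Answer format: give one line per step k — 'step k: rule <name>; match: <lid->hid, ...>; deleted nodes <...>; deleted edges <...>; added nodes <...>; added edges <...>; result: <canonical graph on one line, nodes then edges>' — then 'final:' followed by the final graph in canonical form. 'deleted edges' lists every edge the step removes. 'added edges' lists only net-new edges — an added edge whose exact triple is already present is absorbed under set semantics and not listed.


step 1: rule r1; match: 0->14, 1->3, 2->9, 3->11; deleted nodes 14; deleted edges (14,3,c); (14,9,c); (14,11,c); added nodes 19, 20, 21, 22, 23, 24, 25; added edges (22,3,c); (22,19,c); (22,21,c); (23,9,c); (23,19,c); (23,20,c); (24,11,c); (24,20,c); (24,21,c); (25,19,c); (25,20,c); (25,21,c); result: nodes: 0:vx, 3:vx, 6:vx, 9:vx, 11:vx, 12:vx, 15:tri, 18:tri, 19:vx, 20:vx, 21:vx, 22:tri, 23:tri, 24:tri, 25:tri edges: (15,6,c); (15,11,c); (15,12,c); (18,0,ck); (18,6,c); (18,9,c); (18,12,c); (22,3,c); (22,19,c); (22,21,c); (23,9,c); (23,19,c); (23,20,c); (24,11,c); (24,20,c); (24,21,c); (25,19,c); (25,20,c); (25,21,c)
step 2: rule r1; match: 0->15, 1->6, 2->11, 3->12; deleted nodes 15; deleted edges (15,6,c); (15,11,c); (15,12,c); added nodes 26, 27, 28, 29, 30, 31, 32; added edges (29,6,c); (29,26,c); (29,28,c); (30,11,c); (30,26,c); (30,27,c); (31,12,c); (31,27,c); (31,28,c); (32,26,c); (32,27,c); (32,28,c); result: nodes: 0:vx, 3:vx, 6:vx, 9:vx, 11:vx, 12:vx, 18:tri, 19:vx, 20:vx, 21:vx, 22:tri, 23:tri, 24:tri, 25:tri, 26:vx, 27:vx, 28:vx, 29:tri, 30:tri, 31:tri, 32:tri edges: (18,0,ck); (18,6,c); (18,9,c); (18,12,c); (22,3,c); (22,19,c); (22,21,c); (23,9,c); (23,19,c); (23,20,c); (24,11,c); (24,20,c); (24,21,c); (25,19,c); (25,20,c); (25,21,c); (29,6,c); (29,26,c); (29,28,c); (30,11,c); (30,26,c); (30,27,c); (31,12,c); (31,27,c); (31,28,c); (32,26,c); (32,27,c); (32,28,c)
final:
nodes: 0:vx, 3:vx, 6:vx, 9:vx, 11:vx, 12:vx, 18:tri, 19:vx, 20:vx, 21:vx, 22:tri, 23:tri, 24:tri, 25:tri, 26:vx, 27:vx, 28:vx, 29:tri, 30:tri, 31:tri, 32:tri
edges: (18,0,ck); (18,6,c); (18,9,c); (18,12,c); (22,3,c); (22,19,c); (22,21,c); (23,9,c); (23,19,c); (23,20,c); (24,11,c); (24,20,c); (24,21,c); (25,19,c); (25,20,c); (25,21,c); (29,6,c); (29,26,c); (29,28,c); (30,11,c); (30,26,c); (30,27,c); (31,12,c); (31,27,c); (31,28,c); (32,26,c); (32,27,c); (32,28,c)


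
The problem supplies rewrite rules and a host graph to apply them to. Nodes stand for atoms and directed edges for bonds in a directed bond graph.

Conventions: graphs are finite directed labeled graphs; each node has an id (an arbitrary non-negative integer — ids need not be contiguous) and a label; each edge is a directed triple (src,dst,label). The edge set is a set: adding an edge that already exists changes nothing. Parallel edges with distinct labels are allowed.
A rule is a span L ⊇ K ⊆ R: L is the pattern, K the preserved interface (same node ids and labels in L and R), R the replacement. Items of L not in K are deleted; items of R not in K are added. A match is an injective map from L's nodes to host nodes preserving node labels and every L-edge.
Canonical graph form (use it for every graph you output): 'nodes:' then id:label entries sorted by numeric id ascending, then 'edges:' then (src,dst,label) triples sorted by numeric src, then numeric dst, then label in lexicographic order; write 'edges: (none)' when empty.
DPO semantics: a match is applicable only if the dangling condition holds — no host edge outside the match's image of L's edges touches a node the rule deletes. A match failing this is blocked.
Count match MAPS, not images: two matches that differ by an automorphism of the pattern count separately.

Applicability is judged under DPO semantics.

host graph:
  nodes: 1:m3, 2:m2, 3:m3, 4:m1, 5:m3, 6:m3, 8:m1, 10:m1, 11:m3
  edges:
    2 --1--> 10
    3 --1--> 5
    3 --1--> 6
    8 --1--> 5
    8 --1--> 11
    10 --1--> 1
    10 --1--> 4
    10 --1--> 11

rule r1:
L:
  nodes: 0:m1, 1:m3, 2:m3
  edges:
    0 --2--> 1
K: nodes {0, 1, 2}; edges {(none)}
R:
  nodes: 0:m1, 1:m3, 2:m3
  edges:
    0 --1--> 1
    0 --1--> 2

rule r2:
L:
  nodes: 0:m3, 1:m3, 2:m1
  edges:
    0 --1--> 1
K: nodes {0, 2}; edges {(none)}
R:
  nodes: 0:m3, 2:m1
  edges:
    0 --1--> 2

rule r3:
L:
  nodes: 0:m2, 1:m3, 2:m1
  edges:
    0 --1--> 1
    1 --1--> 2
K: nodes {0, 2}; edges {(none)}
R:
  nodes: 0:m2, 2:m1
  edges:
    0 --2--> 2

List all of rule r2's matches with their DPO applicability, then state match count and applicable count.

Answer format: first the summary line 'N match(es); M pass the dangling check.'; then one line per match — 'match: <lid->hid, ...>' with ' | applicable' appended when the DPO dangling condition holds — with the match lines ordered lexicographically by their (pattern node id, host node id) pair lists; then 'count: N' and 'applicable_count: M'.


6 match(es); 3 pass the dangling check.
match: 0->3, 1->5, 2->4
match: 0->3, 1->5, 2->8
match: 0->3, 1->5, 2->10
match: 0->3, 1->6, 2->4 | applicable
match: 0->3, 1->6, 2->8 | applicable
match: 0->3, 1->6, 2->10 | applicable
count: 6
applicable_count: 3


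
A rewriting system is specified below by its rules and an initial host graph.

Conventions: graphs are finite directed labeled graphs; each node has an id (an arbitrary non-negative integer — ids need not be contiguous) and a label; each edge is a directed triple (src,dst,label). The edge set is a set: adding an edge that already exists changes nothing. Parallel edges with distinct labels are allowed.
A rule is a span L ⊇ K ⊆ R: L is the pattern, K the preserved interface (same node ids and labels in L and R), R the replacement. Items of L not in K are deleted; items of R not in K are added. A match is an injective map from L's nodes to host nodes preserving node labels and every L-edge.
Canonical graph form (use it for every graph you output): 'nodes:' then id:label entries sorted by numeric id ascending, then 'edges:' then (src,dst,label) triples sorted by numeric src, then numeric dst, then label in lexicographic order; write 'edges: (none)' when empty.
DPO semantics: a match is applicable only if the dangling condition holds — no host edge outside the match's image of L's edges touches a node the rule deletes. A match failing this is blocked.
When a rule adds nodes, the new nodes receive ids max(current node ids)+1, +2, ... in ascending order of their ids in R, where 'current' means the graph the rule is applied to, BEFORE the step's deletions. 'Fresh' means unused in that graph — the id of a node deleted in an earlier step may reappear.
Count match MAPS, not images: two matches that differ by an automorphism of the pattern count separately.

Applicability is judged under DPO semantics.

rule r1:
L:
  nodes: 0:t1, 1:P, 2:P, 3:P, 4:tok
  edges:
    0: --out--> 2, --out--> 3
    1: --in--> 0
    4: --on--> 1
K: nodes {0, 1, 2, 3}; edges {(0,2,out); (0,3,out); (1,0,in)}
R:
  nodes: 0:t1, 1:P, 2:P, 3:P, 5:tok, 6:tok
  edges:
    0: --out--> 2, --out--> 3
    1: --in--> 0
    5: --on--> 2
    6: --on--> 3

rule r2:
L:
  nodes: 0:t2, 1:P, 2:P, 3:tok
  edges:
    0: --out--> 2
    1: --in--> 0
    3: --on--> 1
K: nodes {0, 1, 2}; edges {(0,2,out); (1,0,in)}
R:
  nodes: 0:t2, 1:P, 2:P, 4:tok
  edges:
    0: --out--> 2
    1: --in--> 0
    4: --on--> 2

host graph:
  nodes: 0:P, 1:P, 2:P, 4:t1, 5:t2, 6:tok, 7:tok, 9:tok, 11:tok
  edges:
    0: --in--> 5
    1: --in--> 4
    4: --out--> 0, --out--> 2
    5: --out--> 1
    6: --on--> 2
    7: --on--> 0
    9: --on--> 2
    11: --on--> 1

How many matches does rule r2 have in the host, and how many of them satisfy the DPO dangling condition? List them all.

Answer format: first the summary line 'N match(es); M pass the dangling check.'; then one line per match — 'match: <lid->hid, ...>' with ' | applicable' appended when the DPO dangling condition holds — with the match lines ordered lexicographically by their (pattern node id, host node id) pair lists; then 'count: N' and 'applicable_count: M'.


1 match(es); 1 pass the dangling check.
match: 0->5, 1->0, 2->1, 3->7 | applicable
count: 1
applicable_count: 1


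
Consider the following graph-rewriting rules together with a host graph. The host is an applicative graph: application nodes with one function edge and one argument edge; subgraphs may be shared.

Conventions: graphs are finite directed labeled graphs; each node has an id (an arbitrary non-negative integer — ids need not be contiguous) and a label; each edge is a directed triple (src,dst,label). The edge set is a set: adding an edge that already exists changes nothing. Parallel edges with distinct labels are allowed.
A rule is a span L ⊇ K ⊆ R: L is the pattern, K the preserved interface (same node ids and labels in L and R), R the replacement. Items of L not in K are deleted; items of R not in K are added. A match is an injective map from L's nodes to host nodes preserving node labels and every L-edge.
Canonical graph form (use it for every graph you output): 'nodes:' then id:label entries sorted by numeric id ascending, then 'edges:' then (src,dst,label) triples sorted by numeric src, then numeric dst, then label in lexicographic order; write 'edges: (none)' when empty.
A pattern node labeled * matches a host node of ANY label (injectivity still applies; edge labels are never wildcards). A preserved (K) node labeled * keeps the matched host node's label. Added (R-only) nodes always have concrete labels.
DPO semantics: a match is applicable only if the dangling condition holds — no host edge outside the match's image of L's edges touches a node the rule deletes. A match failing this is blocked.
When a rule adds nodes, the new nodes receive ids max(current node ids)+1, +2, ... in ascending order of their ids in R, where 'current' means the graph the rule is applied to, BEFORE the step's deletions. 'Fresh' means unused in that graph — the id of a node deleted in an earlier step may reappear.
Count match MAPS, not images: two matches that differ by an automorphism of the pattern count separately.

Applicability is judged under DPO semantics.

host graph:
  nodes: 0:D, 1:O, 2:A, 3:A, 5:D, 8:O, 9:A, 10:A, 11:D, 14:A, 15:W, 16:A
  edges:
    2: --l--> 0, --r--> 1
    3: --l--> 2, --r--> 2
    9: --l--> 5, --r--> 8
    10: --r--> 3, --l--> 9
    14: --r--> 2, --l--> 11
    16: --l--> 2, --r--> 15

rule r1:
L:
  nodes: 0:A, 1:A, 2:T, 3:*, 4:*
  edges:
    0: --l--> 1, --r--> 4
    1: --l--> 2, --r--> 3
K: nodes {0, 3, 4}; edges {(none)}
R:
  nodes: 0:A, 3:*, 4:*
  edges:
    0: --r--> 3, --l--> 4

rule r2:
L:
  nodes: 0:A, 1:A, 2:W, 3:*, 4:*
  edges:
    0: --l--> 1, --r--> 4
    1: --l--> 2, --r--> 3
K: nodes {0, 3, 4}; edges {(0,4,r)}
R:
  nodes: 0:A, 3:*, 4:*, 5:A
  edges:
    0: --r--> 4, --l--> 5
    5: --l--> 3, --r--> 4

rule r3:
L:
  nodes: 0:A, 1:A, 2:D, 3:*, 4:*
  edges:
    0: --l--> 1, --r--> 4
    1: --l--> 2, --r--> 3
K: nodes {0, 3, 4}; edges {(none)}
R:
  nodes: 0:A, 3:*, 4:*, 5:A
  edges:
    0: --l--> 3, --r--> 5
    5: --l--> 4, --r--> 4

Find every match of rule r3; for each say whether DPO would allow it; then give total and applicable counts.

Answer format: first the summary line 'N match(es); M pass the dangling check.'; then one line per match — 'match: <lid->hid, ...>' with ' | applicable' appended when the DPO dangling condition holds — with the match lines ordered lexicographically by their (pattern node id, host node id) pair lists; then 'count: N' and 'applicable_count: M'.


2 match(es); 1 pass the dangling check.
match: 0->10, 1->9, 2->5, 3->8, 4->3 | applicable
match: 0->16, 1->2, 2->0, 3->1, 4->15
count: 2
applicable_count: 1


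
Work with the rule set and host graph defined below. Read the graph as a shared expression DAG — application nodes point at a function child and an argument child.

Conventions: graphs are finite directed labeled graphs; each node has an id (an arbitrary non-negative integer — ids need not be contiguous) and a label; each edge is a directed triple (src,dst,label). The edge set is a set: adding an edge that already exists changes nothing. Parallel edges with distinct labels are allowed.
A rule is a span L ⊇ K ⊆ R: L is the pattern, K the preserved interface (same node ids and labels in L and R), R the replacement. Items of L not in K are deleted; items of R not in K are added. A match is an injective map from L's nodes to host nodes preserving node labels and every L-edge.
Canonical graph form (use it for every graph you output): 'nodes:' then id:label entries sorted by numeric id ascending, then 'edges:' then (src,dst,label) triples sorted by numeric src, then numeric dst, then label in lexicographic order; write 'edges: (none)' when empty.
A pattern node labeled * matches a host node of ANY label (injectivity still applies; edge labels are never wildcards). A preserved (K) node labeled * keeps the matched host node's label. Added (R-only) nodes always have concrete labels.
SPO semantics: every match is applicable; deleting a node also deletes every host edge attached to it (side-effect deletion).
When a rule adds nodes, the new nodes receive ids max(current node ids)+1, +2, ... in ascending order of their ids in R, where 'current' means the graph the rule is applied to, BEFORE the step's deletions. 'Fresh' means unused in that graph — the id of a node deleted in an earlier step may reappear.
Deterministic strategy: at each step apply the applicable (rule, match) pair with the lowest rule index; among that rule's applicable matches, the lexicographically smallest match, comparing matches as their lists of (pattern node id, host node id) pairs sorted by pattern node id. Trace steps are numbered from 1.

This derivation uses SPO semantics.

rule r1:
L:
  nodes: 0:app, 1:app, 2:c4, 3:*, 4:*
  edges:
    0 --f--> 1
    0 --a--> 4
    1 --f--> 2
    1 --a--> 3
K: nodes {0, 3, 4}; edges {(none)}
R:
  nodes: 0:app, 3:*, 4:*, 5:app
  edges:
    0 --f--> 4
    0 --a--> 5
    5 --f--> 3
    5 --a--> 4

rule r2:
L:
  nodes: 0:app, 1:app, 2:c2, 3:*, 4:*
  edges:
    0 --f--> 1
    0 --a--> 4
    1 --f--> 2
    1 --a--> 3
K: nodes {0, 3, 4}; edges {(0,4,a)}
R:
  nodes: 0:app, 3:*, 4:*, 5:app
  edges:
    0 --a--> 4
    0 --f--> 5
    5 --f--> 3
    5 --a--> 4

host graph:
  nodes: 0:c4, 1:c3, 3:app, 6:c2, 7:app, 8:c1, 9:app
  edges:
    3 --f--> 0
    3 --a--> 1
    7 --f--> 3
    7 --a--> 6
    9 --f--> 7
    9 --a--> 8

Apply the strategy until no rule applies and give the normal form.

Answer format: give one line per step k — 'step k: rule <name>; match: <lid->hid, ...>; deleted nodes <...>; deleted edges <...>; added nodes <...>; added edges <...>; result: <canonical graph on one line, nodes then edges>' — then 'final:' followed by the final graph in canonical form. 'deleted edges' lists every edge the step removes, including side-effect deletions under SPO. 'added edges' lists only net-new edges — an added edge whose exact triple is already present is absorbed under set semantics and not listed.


step 1: rule r1; match: 0->7, 1->3, 2->0, 3->1, 4->6; deleted nodes 0, 3; deleted edges (3,0,f); (3,1,a); (7,3,f); (7,6,a); added nodes 10; added edges (7,6,f); (7,10,a); (10,1,f); (10,6,a); result: nodes: 1:c3, 6:c2, 7:app, 8:c1, 9:app, 10:app edges: (7,6,f); (7,10,a); (9,7,f); (9,8,a); (10,1,f); (10,6,a)
step 2: rule r2; match: 0->9, 1->7, 2->6, 3->10, 4->8; deleted nodes 6, 7; deleted edges (7,6,f); (7,10,a); (9,7,f); (10,6,a); added nodes 11; added edges (9,11,f); (11,8,a); (11,10,f); result: nodes: 1:c3, 8:c1, 9:app, 10:app, 11:app edges: (9,8,a); (9,11,f); (10,1,f); (11,8,a); (11,10,f)
final:
nodes: 1:c3, 8:c1, 9:app, 10:app, 11:app
edges: (9,8,a); (9,11,f); (10,1,f); (11,8,a); (11,10,f)


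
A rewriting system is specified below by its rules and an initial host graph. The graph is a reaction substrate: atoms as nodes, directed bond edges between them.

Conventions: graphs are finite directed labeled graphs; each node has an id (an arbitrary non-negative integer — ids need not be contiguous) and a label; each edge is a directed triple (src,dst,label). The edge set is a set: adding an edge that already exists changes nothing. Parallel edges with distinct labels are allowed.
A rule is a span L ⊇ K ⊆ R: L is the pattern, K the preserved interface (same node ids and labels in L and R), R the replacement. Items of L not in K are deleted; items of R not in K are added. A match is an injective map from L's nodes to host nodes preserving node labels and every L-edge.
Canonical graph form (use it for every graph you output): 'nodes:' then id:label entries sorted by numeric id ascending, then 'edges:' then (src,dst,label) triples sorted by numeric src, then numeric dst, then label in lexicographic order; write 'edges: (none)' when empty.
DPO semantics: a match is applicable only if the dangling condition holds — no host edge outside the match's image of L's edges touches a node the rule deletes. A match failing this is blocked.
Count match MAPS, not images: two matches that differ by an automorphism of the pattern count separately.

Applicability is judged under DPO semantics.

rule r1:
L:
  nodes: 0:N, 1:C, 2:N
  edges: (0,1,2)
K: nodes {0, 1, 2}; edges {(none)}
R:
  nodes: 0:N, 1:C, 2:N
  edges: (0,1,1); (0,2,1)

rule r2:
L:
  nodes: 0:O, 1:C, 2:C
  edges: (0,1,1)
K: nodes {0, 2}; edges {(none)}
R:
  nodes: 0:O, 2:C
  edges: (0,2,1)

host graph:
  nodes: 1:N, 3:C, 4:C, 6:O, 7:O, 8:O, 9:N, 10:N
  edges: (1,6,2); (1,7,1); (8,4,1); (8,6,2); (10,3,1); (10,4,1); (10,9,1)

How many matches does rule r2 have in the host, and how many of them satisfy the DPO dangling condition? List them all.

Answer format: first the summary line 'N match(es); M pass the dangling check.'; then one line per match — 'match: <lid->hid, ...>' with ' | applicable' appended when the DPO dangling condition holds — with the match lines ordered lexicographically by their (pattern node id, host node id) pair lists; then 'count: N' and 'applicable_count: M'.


1 match(es); 0 pass the dangling check.
match: 0->8, 1->4, 2->3
count: 1
applicable_count: 0


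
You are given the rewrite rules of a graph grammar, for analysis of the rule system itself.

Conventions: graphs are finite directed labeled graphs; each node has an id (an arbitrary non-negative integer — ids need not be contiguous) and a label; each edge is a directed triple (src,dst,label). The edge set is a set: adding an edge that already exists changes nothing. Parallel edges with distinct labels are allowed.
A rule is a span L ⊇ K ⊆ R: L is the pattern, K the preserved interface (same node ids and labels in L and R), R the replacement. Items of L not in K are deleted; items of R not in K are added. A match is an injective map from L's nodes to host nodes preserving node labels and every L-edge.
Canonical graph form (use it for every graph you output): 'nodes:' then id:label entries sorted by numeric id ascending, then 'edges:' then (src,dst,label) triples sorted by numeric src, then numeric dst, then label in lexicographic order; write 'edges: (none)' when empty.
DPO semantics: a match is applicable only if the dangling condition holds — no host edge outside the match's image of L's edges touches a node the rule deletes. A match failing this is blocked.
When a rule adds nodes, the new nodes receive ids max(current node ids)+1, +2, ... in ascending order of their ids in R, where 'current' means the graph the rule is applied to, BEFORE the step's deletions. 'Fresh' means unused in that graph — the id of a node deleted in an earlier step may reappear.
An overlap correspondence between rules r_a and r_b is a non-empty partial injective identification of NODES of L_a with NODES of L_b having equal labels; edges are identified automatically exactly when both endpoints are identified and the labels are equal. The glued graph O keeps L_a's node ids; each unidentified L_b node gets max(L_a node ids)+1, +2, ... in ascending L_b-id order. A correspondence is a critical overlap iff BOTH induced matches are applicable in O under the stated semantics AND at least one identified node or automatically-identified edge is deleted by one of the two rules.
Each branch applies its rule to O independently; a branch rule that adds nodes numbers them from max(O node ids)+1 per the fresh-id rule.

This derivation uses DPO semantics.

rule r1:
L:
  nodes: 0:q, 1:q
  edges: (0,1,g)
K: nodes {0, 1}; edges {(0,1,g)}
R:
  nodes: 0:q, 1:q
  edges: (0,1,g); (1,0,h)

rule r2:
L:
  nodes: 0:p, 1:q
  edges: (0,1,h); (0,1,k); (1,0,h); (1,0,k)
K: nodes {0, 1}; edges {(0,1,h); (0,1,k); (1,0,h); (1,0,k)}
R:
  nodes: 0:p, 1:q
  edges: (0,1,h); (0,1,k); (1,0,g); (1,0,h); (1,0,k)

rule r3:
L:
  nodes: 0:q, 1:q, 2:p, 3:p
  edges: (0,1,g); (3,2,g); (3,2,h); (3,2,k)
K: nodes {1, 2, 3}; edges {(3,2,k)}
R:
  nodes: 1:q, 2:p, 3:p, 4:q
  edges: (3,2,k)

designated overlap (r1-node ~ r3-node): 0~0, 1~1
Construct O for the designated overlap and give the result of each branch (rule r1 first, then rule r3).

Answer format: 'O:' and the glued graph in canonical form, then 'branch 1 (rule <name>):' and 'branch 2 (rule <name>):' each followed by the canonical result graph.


O:
nodes: 0:q, 1:q, 2:p, 3:p
edges: (0,1,g); (3,2,g); (3,2,h); (3,2,k)
branch 1 (rule r1):
nodes: 0:q, 1:q, 2:p, 3:p
edges: (0,1,g); (1,0,h); (3,2,g); (3,2,h); (3,2,k)
branch 2 (rule r3):
nodes: 1:q, 2:p, 3:p, 4:q
edges: (3,2,k)


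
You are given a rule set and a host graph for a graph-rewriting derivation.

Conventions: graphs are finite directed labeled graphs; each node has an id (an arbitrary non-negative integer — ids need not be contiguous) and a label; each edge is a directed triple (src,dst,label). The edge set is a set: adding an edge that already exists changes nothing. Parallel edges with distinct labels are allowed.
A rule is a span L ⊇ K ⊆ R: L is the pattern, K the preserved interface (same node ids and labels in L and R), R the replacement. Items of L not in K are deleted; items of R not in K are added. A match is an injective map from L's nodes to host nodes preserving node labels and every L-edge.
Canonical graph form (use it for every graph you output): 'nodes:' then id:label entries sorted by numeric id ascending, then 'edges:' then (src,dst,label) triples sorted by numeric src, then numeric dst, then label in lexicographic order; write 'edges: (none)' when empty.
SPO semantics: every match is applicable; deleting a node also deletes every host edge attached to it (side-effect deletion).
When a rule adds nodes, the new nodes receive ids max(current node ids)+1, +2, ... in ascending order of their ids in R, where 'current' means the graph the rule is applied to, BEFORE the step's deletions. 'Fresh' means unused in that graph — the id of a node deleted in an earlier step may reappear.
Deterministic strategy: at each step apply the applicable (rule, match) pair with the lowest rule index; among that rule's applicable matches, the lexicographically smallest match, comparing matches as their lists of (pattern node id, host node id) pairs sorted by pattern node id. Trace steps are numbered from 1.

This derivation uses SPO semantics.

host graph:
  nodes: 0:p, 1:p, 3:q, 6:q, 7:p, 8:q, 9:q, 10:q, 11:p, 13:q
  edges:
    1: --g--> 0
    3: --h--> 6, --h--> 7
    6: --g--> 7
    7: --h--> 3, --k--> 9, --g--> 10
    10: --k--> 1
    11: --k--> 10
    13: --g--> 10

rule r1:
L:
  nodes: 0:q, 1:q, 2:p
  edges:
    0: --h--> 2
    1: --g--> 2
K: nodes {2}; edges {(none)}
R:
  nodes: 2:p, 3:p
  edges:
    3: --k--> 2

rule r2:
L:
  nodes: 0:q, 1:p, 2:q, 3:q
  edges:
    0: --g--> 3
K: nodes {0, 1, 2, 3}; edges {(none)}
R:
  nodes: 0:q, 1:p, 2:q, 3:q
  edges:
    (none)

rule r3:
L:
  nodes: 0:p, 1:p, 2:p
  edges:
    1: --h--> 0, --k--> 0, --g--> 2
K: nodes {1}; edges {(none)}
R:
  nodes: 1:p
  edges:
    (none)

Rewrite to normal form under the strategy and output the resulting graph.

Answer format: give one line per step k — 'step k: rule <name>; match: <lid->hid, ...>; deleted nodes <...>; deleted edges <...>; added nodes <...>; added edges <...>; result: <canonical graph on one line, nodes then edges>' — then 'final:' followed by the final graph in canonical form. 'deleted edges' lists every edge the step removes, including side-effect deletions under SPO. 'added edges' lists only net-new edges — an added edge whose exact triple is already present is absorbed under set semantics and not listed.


step 1: rule r1; match: 0->3, 1->6, 2->7; deleted nodes 3, 6; deleted edges (3,6,h); (3,7,h); (6,7,g); (7,3,h); added nodes 14; added edges (14,7,k); result: nodes: 0:p, 1:p, 7:p, 8:q, 9:q, 10:q, 11:p, 13:q, 14:p edges: (1,0,g); (7,9,k); (7,10,g); (10,1,k); (11,10,k); (13,10,g); (14,7,k)
step 2: rule r2; match: 0->13, 1->0, 2->8, 3->10; deleted nodes (none); deleted edges (13,10,g); added nodes (none); added edges (none); result: nodes: 0:p, 1:p, 7:p, 8:q, 9:q, 10:q, 11:p, 13:q, 14:p edges: (1,0,g); (7,9,k); (7,10,g); (10,1,k); (11,10,k); (14,7,k)
final:
nodes: 0:p, 1:p, 7:p, 8:q, 9:q, 10:q, 11:p, 13:q, 14:p
edges: (1,0,g); (7,9,k); (7,10,g); (10,1,k); (11,10,k); (14,7,k)


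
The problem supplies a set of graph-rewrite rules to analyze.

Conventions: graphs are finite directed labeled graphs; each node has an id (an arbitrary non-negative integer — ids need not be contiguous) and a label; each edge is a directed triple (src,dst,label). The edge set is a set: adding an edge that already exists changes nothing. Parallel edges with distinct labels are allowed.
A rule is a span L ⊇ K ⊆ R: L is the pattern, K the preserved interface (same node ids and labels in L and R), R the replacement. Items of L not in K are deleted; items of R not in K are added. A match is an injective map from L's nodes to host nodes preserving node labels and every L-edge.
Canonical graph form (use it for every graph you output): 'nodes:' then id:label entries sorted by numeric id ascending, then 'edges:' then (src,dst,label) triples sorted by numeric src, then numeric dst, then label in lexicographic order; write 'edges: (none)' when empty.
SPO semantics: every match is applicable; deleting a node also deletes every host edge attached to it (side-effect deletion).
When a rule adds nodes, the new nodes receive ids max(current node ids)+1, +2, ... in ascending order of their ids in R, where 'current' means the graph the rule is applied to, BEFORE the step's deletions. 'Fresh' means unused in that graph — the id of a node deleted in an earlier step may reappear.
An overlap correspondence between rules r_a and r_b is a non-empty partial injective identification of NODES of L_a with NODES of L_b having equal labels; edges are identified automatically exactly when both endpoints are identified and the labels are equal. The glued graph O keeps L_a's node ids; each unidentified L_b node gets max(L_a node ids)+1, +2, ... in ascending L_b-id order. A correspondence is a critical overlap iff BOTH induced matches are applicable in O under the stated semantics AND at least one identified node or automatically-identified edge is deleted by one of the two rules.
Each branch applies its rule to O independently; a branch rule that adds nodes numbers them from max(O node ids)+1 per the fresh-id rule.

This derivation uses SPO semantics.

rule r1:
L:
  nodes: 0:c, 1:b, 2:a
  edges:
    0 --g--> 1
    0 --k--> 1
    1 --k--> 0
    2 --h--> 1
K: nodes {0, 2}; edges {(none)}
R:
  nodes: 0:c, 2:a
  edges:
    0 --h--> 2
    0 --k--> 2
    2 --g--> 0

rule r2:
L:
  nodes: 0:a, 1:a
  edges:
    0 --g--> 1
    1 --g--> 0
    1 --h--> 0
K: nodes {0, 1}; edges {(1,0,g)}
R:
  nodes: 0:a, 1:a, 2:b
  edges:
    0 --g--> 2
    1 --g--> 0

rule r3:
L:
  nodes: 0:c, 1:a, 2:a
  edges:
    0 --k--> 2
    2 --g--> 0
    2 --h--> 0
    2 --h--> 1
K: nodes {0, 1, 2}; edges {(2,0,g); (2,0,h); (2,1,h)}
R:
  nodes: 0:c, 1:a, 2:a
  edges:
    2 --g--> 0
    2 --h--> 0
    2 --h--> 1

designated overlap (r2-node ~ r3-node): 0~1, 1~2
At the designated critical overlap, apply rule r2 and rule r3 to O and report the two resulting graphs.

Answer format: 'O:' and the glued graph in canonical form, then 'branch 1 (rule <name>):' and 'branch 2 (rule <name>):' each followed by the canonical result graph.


O:
nodes: 0:a, 1:a, 2:c
edges: (0,1,g); (1,0,g); (1,0,h); (1,2,g); (1,2,h); (2,1,k)
branch 1 (rule r2):
nodes: 0:a, 1:a, 2:c, 3:b
edges: (0,3,g); (1,0,g); (1,2,g); (1,2,h); (2,1,k)
branch 2 (rule r3):
nodes: 0:a, 1:a, 2:c
edges: (0,1,g); (1,0,g); (1,0,h); (1,2,g); (1,2,h)


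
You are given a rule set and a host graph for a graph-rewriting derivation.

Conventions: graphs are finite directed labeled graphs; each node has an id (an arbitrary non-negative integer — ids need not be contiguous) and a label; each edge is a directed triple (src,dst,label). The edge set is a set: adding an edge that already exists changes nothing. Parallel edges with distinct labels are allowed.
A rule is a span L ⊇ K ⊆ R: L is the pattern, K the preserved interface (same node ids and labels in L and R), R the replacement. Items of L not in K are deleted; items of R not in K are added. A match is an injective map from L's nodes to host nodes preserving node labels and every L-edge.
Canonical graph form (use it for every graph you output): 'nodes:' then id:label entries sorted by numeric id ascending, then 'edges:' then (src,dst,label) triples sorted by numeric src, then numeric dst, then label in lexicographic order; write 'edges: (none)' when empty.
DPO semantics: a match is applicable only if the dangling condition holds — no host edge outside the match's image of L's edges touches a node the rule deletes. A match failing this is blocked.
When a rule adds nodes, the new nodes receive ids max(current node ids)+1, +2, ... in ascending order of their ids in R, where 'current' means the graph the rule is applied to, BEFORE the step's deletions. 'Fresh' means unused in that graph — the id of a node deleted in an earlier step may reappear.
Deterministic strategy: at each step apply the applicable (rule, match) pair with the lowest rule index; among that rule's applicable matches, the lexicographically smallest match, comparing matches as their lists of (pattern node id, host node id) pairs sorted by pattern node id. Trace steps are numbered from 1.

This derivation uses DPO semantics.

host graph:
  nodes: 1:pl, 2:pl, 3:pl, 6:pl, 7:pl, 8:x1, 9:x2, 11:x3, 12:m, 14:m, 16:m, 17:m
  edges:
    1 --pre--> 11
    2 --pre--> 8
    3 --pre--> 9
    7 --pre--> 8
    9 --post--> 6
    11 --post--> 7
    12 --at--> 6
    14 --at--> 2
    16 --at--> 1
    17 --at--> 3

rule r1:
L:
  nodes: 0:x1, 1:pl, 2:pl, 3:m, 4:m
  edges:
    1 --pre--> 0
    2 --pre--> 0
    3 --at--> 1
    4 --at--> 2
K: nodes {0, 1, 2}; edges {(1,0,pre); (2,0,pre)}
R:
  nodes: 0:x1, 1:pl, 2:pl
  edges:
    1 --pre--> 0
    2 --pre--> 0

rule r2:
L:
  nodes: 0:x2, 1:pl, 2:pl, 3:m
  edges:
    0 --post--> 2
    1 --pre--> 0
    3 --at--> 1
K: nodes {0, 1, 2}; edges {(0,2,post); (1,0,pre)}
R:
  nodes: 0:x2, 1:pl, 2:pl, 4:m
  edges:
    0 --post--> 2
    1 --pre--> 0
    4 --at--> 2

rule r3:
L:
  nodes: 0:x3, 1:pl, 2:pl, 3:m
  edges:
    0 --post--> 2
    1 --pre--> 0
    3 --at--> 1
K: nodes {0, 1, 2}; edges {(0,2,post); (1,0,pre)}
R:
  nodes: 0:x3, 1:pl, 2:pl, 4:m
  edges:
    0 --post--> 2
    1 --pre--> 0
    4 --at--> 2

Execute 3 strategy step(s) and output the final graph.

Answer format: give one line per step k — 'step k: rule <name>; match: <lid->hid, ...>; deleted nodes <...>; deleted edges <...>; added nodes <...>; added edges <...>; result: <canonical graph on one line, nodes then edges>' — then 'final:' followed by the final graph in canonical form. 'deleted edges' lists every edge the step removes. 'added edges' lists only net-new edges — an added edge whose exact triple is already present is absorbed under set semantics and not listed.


step 1: rule r2; match: 0->9, 1->3, 2->6, 3->17; deleted nodes 17; deleted edges (17,3,at); added nodes 18; added edges (18,6,at); result: nodes: 1:pl, 2:pl, 3:pl, 6:pl, 7:pl, 8:x1, 9:x2, 11:x3, 12:m, 14:m, 16:m, 18:m edges: (1,11,pre); (2,8,pre); (3,9,pre); (7,8,pre); (9,6,post); (11,7,post); (12,6,at); (14,2,at); (16,1,at); (18,6,at)
step 2: rule r3; match: 0->11, 1->1, 2->7, 3->16; deleted nodes 16; deleted edges (16,1,at); added nodes 19; added edges (19,7,at); result: nodes: 1:pl, 2:pl, 3:pl, 6:pl, 7:pl, 8:x1, 9:x2, 11:x3, 12:m, 14:m, 18:m, 19:m edges: (1,11,pre); (2,8,pre); (3,9,pre); (7,8,pre); (9,6,post); (11,7,post); (12,6,at); (14,2,at); (18,6,at); (19,7,at)
step 3: rule r1; match: 0->8, 1->2, 2->7, 3->14, 4->19; deleted nodes 14, 19; deleted edges (14,2,at); (19,7,at); added nodes (none); added edges (none); result: nodes: 1:pl, 2:pl, 3:pl, 6:pl, 7:pl, 8:x1, 9:x2, 11:x3, 12:m, 18:m edges: (1,11,pre); (2,8,pre); (3,9,pre); (7,8,pre); (9,6,post); (11,7,post); (12,6,at); (18,6,at)
final:
nodes: 1:pl, 2:pl, 3:pl, 6:pl, 7:pl, 8:x1, 9:x2, 11:x3, 12:m, 18:m
edges: (1,11,pre); (2,8,pre); (3,9,pre); (7,8,pre); (9,6,post); (11,7,post); (12,6,at); (18,6,at)


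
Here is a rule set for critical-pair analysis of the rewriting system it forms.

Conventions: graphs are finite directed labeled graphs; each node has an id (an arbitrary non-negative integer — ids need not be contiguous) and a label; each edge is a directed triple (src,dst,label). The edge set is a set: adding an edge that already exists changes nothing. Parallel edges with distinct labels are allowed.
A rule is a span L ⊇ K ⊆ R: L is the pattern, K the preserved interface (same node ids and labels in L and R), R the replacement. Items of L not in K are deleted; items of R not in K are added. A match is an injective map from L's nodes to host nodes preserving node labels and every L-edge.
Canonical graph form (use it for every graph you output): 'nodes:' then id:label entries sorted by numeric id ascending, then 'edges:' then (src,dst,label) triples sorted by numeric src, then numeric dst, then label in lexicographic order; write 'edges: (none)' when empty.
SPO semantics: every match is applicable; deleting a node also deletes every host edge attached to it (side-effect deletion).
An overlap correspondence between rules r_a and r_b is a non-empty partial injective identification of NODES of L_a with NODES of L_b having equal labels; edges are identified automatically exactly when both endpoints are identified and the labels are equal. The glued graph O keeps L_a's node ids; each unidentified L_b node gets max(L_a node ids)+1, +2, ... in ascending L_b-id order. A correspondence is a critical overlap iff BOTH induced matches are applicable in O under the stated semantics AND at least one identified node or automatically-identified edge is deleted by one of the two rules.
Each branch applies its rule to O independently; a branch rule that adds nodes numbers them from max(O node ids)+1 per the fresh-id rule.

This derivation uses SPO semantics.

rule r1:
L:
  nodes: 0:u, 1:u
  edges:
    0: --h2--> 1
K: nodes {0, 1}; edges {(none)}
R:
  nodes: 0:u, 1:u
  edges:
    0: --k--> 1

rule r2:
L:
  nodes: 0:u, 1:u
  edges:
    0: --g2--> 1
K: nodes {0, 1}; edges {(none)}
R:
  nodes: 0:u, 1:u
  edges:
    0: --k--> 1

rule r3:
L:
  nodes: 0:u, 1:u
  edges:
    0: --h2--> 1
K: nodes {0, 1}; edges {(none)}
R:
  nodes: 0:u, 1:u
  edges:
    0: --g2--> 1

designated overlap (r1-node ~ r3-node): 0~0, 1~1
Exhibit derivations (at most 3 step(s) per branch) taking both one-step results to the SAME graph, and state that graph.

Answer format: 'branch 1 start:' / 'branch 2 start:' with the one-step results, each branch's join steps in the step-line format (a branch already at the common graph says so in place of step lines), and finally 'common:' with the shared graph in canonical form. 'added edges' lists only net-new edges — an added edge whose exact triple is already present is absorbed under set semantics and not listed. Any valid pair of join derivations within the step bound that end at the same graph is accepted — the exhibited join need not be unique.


branch 1 start:
nodes: 0:u, 1:u
edges: (0,1,k)
branch 2 start:
nodes: 0:u, 1:u
edges: (0,1,g2)
branch 1: already at the common graph (0 steps)
branch 2 step 1: rule r2; match: 0->0, 1->1; deleted nodes (none); deleted edges (0,1,g2); added nodes (none); added edges (0,1,k); result: nodes: 0:u, 1:u edges: (0,1,k)
common:
nodes: 0:u, 1:u
edges: (0,1,k)
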